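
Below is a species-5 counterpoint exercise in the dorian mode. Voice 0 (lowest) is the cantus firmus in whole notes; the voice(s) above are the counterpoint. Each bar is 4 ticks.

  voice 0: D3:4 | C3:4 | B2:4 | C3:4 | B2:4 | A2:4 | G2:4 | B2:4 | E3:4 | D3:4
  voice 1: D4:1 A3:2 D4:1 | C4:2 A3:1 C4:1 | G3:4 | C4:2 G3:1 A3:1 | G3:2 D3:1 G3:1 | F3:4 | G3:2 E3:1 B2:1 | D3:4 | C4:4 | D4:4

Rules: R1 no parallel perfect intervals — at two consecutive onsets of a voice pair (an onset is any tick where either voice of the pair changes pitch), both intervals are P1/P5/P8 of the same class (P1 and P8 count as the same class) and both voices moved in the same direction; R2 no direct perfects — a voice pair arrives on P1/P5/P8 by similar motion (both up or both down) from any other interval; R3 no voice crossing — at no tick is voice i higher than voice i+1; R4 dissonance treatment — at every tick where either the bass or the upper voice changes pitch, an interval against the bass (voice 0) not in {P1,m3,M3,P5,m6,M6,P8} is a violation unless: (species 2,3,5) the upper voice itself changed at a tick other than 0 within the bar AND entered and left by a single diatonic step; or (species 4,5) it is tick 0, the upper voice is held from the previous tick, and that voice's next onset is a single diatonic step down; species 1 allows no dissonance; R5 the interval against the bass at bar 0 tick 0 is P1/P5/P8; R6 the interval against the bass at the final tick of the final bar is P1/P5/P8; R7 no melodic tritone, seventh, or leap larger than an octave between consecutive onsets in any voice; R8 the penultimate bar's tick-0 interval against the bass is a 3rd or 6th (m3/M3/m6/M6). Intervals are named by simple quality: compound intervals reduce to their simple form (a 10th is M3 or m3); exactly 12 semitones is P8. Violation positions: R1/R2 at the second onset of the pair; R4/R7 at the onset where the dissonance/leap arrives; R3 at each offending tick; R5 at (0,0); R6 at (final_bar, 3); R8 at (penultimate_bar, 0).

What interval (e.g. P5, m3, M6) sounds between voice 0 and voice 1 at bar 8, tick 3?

voice 0=E3 voice 1=C4 -> m6

m6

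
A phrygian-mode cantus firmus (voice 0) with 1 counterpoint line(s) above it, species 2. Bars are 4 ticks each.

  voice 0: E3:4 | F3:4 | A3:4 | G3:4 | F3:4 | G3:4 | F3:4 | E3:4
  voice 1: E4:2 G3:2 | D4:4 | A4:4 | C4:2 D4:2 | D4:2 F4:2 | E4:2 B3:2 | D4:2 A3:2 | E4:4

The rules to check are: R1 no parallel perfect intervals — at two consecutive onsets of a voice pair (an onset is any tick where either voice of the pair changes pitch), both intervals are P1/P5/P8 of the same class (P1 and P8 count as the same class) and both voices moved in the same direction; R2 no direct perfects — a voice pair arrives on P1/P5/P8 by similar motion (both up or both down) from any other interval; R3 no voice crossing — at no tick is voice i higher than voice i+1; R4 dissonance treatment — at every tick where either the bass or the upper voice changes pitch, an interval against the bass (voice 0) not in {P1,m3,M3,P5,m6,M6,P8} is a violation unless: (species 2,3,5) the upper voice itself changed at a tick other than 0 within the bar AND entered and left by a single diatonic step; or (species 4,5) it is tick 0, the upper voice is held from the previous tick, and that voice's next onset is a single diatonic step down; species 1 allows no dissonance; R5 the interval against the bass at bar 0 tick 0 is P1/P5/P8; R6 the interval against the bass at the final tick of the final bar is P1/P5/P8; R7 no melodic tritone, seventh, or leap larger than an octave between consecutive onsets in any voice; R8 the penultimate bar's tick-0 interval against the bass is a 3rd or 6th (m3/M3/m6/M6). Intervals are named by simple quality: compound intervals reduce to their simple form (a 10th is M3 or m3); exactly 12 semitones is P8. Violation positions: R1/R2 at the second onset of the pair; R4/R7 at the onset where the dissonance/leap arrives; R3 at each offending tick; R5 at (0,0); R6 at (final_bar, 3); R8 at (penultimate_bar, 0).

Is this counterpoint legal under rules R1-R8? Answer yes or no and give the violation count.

bar 0: v0=E3 v1=E4 (P8)
bar 1: v0=F3 v1=D4 (M6)
bar 2: v0=A3 v1=A4 (P8)
bar 3: v0=G3 v1=C4 (P4)
bar 4: v0=F3 v1=D4 (M6)
bar 5: v0=G3 v1=E4 (M6)
bar 6: v0=F3 v1=D4 (M6)
bar 7: v0=E3 v1=E4 (P8)
  R2 @ bar2.0: F3/D4 M6 -> A3/A4 P8 similar
  R4 @ bar3.0: G3/C4 P4 untreated

No (2 violations)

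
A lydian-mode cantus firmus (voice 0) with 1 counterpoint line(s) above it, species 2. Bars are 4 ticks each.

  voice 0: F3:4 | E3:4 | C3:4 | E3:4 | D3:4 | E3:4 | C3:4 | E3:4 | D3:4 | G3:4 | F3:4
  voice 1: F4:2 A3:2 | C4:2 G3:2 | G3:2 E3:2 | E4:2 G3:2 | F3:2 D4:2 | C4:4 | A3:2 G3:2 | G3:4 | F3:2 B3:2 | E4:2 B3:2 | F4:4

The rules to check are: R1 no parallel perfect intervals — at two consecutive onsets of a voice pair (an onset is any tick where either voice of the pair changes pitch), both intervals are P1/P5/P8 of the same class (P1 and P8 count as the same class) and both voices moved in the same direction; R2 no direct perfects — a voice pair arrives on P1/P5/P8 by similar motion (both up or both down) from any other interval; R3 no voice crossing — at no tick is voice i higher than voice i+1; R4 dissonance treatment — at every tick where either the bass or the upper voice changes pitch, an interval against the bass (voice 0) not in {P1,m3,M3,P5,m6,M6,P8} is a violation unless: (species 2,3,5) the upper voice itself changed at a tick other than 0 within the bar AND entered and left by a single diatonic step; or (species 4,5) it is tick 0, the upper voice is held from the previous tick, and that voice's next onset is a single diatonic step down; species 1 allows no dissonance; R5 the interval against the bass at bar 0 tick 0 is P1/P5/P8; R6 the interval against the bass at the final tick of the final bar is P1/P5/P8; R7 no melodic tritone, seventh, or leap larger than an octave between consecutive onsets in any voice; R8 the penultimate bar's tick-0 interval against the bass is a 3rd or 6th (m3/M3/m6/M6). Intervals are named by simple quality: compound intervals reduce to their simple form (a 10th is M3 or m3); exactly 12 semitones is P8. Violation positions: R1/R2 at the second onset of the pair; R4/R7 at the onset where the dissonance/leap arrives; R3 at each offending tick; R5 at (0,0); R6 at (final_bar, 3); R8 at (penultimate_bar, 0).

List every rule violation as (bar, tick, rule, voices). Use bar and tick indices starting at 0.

(3, 0, R2, (0, 1))
(8, 2, R7, (1,))
(10, 0, R7, (1,))

bar 0: v0=F3 v1=F4 downbeat P8
bar 1: v0=E3 v1=C4 downbeat m6
bar 2: v0=C3 v1=G3 downbeat P5
bar 3: v0=E3 v1=E4 downbeat P8
bar 4: v0=D3 v1=F3 downbeat m3
bar 5: v0=E3 v1=C4 downbeat m6
bar 6: v0=C3 v1=A3 downbeat M6
bar 7: v0=E3 v1=G3 downbeat m3
bar 8: v0=D3 v1=F3 downbeat m3
bar 9: v0=G3 v1=E4 downbeat M6
bar 10: v0=F3 v1=F4 downbeat P8
  -> R2 @ bar 3 tick 0 v(0, 1): C3/E3 M3 -> E3/E4 P8 similar
  -> R7 @ bar 8 tick 2 v(1,): F3->B3 leap 6st
  -> R7 @ bar 10 tick 0 v(1,): B3->F4 leap 6st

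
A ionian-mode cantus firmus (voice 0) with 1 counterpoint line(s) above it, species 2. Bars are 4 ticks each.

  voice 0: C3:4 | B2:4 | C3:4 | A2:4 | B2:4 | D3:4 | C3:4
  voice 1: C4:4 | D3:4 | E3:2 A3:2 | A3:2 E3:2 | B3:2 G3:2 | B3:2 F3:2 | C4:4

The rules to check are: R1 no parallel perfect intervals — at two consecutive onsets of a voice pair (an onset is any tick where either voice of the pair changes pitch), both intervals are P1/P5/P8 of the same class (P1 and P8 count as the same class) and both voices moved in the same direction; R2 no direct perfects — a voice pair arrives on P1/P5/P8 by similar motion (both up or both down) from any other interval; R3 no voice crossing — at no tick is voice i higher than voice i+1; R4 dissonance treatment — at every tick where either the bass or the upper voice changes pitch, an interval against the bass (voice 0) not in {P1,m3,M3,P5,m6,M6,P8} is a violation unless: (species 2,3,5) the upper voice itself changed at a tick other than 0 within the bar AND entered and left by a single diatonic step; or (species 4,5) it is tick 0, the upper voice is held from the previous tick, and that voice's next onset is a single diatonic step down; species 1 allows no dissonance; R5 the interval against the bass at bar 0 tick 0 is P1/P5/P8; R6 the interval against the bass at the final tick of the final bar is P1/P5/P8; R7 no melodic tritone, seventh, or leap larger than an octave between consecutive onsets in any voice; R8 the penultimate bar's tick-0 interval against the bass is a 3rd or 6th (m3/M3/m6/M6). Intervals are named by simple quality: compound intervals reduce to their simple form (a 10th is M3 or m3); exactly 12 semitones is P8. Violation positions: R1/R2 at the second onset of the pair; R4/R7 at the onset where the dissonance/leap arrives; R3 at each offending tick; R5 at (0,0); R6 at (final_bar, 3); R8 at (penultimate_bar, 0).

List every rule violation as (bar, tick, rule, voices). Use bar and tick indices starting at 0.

(1, 0, R7, (1,))
(4, 0, R2, (0, 1))
(5, 2, R7, (1,))

bar 0: v0=C3 v1=C4 downbeat P8
bar 1: v0=B2 v1=D3 downbeat m3
bar 2: v0=C3 v1=E3 downbeat M3
bar 3: v0=A2 v1=A3 downbeat P8
bar 4: v0=B2 v1=B3 downbeat P8
bar 5: v0=D3 v1=B3 downbeat M6
bar 6: v0=C3 v1=C4 downbeat P8
  -> R7 @ bar 1 tick 0 v(1,): C4->D3 leap 10st
  -> R2 @ bar 4 tick 0 v(0, 1): A2/E3 P5 -> B2/B3 P8 similar
  -> R7 @ bar 5 tick 2 v(1,): B3->F3 leap 6st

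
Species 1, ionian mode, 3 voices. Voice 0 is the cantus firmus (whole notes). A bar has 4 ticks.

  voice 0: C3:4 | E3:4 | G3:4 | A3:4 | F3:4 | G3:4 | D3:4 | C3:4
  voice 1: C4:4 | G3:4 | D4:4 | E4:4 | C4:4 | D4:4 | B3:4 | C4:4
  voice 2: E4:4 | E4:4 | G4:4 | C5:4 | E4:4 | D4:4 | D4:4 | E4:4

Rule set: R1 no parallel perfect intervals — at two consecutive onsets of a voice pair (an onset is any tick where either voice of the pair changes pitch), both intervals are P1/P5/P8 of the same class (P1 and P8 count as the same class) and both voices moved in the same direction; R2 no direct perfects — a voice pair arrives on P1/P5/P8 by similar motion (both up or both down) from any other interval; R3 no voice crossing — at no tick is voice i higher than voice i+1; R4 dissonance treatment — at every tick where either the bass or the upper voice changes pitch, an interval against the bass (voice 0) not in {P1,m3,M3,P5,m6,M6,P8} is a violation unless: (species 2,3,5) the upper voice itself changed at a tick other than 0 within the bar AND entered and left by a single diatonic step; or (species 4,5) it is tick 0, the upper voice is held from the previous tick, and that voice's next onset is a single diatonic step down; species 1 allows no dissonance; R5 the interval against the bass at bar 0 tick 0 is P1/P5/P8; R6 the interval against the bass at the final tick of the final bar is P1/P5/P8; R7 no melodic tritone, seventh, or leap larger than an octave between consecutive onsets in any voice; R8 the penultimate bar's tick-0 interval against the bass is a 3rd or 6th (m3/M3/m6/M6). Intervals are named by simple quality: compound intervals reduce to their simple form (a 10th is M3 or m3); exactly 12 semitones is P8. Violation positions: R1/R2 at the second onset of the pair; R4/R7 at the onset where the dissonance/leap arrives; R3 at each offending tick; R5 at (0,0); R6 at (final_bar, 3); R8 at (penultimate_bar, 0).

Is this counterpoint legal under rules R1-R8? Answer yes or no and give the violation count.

No (9 violations)

bar 0: v0=C3 v1=C4 v2=E4 (M3)
bar 1: v0=E3 v1=G3 v2=E4 (P8)
bar 2: v0=G3 v1=D4 v2=G4 (P8)
bar 3: v0=A3 v1=E4 v2=C5 (m3)
bar 4: v0=F3 v1=C4 v2=E4 (M7)
bar 5: v0=G3 v1=D4 v2=D4 (P5)
bar 6: v0=D3 v1=B3 v2=D4 (P8)
bar 7: v0=C3 v1=C4 v2=E4 (M3)
  R5 @ bar0.0: opens on M3
  R1 @ bar2.0: E3/E4 P8 -> G3/G4 P8 similar
  R2 @ bar2.0: E3/G3 m3 -> G3/D4 P5 similar
  R1 @ bar3.0: G3/D4 P5 -> A3/E4 P5 similar
  R1 @ bar4.0: A3/E4 P5 -> F3/C4 P5 similar
  R4 @ bar4.0: F3/E4 M7 untreated
  R1 @ bar5.0: F3/C4 P5 -> G3/D4 P5 similar
  R8 @ bar6.0: penult P8 not 3rd/6th
  R6 @ bar7.3: closes on M3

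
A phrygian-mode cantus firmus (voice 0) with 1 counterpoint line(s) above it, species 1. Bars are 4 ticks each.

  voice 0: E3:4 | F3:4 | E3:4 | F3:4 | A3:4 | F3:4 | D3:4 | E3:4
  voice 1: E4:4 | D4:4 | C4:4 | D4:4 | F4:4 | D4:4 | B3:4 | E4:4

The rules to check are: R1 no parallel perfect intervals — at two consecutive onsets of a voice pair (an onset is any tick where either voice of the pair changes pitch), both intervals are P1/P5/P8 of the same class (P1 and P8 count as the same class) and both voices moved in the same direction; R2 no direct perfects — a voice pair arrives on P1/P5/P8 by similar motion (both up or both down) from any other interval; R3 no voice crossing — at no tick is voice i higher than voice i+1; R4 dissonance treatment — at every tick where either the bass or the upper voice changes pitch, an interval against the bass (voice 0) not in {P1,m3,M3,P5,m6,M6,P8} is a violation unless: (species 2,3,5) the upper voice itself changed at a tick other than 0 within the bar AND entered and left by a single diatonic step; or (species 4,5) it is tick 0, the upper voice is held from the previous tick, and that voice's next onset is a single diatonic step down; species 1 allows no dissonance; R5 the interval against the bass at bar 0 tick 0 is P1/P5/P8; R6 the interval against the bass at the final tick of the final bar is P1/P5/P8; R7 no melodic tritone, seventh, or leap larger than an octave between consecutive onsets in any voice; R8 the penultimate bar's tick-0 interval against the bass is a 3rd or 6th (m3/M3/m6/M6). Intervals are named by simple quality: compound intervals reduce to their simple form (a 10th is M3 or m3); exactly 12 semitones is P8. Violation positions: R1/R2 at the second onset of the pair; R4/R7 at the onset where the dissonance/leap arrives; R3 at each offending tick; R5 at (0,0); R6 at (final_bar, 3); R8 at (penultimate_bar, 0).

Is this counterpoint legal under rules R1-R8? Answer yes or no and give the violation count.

bar 0: v0=E3 v1=E4 (P8)
bar 1: v0=F3 v1=D4 (M6)
bar 2: v0=E3 v1=C4 (m6)
bar 3: v0=F3 v1=D4 (M6)
bar 4: v0=A3 v1=F4 (m6)
bar 5: v0=F3 v1=D4 (M6)
bar 6: v0=D3 v1=B3 (M6)
bar 7: v0=E3 v1=E4 (P8)
  R2 @ bar7.0: D3/B3 M6 -> E3/E4 P8 similar

No (1 violations)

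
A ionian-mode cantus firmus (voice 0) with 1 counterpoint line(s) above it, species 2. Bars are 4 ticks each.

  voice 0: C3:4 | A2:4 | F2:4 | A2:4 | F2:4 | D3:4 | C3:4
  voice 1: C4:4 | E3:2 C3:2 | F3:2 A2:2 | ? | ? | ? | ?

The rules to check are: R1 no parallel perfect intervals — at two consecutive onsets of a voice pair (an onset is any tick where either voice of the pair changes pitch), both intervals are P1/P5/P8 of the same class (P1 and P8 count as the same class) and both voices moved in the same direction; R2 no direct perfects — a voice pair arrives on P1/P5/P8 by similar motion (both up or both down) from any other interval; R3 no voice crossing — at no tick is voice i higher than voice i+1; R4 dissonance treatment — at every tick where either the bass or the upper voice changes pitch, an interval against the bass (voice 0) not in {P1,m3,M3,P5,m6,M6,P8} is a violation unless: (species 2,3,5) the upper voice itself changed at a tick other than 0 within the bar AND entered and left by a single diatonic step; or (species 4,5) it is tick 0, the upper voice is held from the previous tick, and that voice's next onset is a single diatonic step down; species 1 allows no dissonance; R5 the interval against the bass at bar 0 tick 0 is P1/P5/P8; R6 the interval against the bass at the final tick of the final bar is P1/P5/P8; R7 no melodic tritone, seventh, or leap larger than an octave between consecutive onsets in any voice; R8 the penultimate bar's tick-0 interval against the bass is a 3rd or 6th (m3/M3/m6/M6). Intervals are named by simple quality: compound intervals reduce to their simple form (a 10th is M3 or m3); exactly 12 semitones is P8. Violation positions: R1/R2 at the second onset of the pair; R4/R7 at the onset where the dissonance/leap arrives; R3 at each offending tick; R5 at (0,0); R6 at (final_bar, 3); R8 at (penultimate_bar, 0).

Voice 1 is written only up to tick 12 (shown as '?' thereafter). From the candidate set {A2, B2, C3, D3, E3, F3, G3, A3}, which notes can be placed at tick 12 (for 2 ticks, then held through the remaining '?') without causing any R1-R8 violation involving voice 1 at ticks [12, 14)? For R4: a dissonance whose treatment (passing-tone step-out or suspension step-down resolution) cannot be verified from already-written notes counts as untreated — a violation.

{A2, C3, F3}

A2: legal
B2: violates R4
C3: legal
D3: violates R4
E3: violates R2
F3: legal
G3: violates R4,R7
A3: violates R2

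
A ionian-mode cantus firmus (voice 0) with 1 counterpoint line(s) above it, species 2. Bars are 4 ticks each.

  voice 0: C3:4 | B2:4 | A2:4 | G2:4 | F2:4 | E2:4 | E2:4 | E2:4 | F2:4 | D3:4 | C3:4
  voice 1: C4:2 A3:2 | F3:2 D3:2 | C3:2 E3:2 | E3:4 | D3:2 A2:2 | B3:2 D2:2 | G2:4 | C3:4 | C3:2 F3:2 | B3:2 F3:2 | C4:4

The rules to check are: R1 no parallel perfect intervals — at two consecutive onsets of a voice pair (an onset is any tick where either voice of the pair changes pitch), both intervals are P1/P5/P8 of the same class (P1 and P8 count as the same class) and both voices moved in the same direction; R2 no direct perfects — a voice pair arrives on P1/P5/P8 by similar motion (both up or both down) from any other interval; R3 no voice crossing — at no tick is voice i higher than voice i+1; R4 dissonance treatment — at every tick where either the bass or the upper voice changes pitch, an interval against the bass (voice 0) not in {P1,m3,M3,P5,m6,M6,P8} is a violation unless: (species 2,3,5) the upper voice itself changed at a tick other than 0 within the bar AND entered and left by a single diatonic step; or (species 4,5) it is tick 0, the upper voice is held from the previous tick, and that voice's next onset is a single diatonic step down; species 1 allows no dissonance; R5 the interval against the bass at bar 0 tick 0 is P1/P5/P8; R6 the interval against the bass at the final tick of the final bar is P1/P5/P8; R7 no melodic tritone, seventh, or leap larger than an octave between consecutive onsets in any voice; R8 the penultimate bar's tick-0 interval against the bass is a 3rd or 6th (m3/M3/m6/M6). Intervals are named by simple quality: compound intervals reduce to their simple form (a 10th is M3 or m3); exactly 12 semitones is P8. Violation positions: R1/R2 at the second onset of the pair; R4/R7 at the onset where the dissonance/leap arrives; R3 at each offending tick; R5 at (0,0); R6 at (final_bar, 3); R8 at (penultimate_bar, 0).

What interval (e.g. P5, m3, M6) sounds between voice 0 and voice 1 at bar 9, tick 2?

voice 0=D3 voice 1=F3 -> m3

m3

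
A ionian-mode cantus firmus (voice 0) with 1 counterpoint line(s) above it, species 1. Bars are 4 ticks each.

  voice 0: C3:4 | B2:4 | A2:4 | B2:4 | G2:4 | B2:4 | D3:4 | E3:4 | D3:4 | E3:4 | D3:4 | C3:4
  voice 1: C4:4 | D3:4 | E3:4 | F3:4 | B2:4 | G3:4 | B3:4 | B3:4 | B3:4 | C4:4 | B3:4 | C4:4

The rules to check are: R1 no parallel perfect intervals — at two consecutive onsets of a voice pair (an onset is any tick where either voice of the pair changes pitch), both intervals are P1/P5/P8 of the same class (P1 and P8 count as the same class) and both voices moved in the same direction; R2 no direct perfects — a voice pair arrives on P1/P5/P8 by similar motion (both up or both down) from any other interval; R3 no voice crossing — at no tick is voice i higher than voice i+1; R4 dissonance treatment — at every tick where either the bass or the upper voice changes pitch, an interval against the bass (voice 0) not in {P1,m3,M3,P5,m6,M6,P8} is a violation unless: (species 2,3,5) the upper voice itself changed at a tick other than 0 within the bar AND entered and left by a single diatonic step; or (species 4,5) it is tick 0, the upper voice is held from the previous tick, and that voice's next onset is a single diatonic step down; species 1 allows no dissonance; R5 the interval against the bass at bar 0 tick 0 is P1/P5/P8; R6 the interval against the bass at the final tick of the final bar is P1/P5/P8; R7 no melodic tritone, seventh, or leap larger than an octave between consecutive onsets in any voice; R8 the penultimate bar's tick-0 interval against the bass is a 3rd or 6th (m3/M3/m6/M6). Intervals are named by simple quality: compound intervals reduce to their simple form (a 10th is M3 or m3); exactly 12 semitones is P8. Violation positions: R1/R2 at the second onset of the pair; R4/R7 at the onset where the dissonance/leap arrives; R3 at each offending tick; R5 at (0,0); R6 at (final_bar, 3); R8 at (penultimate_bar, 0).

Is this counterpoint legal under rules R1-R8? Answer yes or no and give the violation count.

No (3 violations)

bar 0: v0=C3 v1=C4 (P8)
bar 1: v0=B2 v1=D3 (m3)
bar 2: v0=A2 v1=E3 (P5)
bar 3: v0=B2 v1=F3 (TT)
bar 4: v0=G2 v1=B2 (M3)
bar 5: v0=B2 v1=G3 (m6)
bar 6: v0=D3 v1=B3 (M6)
bar 7: v0=E3 v1=B3 (P5)
bar 8: v0=D3 v1=B3 (M6)
bar 9: v0=E3 v1=C4 (m6)
bar 10: v0=D3 v1=B3 (M6)
bar 11: v0=C3 v1=C4 (P8)
  R7 @ bar1.0: C4->D3 leap 10st
  R4 @ bar3.0: B2/F3 TT untreated
  R7 @ bar4.0: F3->B2 leap 6st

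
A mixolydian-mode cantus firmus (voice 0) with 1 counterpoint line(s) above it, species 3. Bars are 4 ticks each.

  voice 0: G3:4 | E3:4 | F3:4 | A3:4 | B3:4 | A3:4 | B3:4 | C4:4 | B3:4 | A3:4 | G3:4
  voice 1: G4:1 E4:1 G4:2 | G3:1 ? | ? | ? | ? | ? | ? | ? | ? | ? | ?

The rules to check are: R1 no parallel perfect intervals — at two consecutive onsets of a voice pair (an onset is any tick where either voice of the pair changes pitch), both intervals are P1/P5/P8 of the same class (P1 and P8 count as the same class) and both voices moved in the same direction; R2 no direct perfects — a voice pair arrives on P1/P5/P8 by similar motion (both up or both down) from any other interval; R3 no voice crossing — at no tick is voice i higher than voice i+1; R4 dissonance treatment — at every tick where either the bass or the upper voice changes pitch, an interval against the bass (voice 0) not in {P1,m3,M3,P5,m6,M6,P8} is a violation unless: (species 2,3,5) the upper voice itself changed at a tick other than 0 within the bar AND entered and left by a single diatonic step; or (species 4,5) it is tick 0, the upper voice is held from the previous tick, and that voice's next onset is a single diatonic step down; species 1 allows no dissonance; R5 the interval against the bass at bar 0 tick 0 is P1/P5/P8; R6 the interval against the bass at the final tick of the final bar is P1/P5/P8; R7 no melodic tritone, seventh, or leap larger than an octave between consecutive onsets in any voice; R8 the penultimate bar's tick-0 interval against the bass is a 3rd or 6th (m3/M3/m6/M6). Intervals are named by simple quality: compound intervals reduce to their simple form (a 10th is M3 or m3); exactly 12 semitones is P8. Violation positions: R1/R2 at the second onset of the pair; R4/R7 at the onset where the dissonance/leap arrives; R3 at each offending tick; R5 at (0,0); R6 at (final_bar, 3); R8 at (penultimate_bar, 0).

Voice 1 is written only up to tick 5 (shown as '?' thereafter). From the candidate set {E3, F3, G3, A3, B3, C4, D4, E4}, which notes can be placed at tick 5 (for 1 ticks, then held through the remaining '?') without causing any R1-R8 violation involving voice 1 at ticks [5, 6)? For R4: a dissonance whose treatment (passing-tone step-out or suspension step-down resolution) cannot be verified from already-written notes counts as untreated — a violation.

E3: legal
F3: violates R4
G3: legal
A3: violates R4
B3: legal
C4: legal
D4: violates R4
E4: legal

{B3, C4, E3, E4, G3}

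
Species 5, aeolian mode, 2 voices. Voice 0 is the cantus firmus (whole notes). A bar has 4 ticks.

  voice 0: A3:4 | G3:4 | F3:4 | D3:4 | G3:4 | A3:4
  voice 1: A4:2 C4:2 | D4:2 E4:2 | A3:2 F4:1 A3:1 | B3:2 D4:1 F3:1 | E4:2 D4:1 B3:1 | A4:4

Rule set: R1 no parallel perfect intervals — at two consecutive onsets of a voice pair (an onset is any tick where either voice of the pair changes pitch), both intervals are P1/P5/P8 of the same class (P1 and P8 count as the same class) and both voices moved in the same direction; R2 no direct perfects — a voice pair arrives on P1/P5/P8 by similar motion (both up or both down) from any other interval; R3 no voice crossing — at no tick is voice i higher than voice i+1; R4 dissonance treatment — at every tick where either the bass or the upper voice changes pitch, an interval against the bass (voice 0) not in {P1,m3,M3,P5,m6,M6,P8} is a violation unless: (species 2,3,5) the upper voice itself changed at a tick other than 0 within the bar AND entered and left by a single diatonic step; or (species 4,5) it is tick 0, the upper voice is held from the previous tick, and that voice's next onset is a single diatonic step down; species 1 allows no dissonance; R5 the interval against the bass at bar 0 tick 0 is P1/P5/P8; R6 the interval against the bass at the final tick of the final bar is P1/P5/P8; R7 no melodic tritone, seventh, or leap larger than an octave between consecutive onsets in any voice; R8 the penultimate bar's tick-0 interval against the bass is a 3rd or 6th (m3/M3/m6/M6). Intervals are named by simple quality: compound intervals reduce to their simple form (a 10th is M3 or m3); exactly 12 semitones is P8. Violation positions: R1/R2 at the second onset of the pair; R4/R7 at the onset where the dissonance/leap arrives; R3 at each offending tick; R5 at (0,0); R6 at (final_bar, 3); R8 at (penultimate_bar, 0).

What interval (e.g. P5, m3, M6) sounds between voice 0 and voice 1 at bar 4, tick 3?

voice 0=G3 voice 1=B3 -> M3

M3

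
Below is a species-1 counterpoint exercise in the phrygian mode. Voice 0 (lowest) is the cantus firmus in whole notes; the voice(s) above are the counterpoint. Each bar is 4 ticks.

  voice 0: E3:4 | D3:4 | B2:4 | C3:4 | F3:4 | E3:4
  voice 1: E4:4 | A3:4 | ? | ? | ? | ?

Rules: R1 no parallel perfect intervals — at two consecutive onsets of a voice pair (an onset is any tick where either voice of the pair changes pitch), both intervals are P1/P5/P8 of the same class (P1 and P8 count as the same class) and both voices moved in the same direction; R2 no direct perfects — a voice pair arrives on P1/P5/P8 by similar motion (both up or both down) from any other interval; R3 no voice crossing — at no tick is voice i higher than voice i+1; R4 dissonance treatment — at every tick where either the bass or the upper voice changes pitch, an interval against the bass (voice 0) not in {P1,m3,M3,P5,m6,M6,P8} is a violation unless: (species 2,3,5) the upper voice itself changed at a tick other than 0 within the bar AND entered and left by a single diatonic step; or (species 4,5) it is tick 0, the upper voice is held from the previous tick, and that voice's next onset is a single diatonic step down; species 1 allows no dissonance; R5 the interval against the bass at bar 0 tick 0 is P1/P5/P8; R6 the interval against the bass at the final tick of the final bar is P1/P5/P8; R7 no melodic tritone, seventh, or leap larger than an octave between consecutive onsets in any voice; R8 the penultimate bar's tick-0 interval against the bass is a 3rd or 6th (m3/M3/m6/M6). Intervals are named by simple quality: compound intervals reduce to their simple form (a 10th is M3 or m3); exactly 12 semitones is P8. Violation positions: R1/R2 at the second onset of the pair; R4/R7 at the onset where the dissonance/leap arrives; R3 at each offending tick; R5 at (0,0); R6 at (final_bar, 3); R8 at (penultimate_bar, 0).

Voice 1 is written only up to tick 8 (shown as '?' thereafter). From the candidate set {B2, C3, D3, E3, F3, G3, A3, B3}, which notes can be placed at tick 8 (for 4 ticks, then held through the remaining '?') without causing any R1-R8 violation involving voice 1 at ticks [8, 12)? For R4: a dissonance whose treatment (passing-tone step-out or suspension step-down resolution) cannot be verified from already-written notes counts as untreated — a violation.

{B3, D3, G3}

B2: violates R2,R7
C3: violates R4
D3: legal
E3: violates R4
F3: violates R4
G3: legal
A3: violates R4
B3: legal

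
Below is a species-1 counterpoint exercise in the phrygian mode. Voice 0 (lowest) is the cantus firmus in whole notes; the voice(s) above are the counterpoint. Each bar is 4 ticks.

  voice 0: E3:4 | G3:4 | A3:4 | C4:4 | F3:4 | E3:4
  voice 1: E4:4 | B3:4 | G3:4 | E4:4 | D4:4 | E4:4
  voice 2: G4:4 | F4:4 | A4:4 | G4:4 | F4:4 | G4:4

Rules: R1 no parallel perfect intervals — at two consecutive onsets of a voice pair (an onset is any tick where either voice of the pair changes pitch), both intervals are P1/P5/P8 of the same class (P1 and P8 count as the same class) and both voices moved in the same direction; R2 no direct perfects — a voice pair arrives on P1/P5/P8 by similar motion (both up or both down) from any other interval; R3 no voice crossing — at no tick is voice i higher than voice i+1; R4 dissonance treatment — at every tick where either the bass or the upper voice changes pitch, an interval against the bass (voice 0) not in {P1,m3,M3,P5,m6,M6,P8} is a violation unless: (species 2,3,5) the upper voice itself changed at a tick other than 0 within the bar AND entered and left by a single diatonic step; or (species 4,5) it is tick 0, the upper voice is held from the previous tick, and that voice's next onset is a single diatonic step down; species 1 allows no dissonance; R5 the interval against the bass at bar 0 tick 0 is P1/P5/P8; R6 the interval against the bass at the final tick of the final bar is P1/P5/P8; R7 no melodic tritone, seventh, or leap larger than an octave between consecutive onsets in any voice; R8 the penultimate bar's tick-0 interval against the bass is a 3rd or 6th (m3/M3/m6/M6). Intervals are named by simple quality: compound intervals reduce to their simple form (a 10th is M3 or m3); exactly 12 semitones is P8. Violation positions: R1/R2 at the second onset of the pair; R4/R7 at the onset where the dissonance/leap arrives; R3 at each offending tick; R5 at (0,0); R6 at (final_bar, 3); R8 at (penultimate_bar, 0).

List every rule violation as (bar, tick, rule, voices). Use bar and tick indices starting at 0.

(0, 0, R5, (0, 2))
(1, 0, R4, (0, 2))
(2, 0, R2, (0, 2))
(2, 0, R3, (0, 1))
(2, 0, R4, (0, 1))
(2, 1, R3, (0, 1))
(2, 2, R3, (0, 1))
(2, 3, R3, (0, 1))
(4, 0, R2, (0, 2))
(4, 0, R8, (0, 2))
(5, 3, R6, (0, 2))

bar 0: v0=E3 v1=E4 v2=G4 downbeat m3
bar 1: v0=G3 v1=B3 v2=F4 downbeat m7
bar 2: v0=A3 v1=G3 v2=A4 downbeat P8
bar 3: v0=C4 v1=E4 v2=G4 downbeat P5
bar 4: v0=F3 v1=D4 v2=F4 downbeat P8
bar 5: v0=E3 v1=E4 v2=G4 downbeat m3
  -> R5 @ bar 0 tick 0 v(0, 2): opens on m3
  -> R4 @ bar 1 tick 0 v(0, 2): G3/F4 m7 untreated
  -> R2 @ bar 2 tick 0 v(0, 2): G3/F4 m7 -> A3/A4 P8 similar
  -> R3 @ bar 2 tick 0 v(0, 1): A3 above G3
  -> R4 @ bar 2 tick 0 v(0, 1): A3/G3 M2 untreated
  -> R3 @ bar 2 tick 1 v(0, 1): A3 above G3
  -> R3 @ bar 2 tick 2 v(0, 1): A3 above G3
  -> R3 @ bar 2 tick 3 v(0, 1): A3 above G3
  -> R2 @ bar 4 tick 0 v(0, 2): C4/G4 P5 -> F3/F4 P8 similar
  -> R8 @ bar 4 tick 0 v(0, 2): penult P8 not 3rd/6th
  -> R6 @ bar 5 tick 3 v(0, 2): closes on m3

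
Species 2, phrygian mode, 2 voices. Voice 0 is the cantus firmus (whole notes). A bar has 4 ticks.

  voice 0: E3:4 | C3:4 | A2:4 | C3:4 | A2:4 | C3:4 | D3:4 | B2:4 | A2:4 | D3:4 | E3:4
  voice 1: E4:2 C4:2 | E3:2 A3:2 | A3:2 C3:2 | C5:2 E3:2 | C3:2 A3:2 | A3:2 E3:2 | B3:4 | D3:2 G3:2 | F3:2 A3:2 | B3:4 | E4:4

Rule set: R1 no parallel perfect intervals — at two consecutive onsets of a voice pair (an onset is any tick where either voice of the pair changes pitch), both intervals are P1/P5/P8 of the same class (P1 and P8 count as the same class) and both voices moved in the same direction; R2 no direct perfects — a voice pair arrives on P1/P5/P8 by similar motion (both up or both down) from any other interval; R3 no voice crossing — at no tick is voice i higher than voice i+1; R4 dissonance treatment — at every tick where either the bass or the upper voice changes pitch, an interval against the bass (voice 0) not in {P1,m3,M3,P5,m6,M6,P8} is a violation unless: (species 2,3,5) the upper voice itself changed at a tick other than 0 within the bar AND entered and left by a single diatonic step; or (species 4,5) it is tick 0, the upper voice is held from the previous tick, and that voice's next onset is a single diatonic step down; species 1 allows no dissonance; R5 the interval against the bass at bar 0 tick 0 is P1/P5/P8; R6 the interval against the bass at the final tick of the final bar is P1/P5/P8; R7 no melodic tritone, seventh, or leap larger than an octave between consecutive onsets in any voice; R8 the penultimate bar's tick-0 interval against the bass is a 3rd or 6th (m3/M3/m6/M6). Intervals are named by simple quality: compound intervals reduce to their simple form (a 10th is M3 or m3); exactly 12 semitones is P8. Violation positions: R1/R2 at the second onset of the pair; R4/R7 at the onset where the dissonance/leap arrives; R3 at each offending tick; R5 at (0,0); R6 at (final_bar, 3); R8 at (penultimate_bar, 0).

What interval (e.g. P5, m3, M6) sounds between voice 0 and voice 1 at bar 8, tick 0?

m6

voice 0=A2 voice 1=F3 -> m6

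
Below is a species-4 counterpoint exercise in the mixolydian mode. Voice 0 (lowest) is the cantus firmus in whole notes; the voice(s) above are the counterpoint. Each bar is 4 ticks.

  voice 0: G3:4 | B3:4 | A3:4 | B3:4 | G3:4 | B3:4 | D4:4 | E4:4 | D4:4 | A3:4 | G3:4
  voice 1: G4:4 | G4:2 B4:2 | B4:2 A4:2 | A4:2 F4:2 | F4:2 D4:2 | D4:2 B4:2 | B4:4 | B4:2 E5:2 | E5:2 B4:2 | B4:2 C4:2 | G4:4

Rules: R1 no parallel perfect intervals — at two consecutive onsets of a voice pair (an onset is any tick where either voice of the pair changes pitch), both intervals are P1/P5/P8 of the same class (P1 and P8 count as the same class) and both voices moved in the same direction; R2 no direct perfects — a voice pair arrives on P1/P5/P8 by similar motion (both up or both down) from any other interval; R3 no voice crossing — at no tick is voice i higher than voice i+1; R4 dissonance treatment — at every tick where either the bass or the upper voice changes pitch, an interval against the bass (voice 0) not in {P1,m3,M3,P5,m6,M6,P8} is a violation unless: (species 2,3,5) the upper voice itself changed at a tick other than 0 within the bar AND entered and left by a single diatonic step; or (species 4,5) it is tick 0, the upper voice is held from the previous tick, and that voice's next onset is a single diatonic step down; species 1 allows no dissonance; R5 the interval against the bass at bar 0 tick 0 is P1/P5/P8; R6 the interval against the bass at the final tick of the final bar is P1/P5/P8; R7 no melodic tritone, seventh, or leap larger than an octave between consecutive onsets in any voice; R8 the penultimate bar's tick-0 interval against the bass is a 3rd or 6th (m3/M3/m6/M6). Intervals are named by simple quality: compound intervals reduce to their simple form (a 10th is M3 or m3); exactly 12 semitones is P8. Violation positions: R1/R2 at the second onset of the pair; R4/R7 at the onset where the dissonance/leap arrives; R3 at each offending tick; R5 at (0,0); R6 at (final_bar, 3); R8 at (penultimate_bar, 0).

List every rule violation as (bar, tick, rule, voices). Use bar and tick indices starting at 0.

bar 0: v0=G3 v1=G4 downbeat P8
bar 1: v0=B3 v1=G4 downbeat m6
bar 2: v0=A3 v1=B4 downbeat M2
bar 3: v0=B3 v1=A4 downbeat m7
bar 4: v0=G3 v1=F4 downbeat m7
bar 5: v0=B3 v1=D4 downbeat m3
bar 6: v0=D4 v1=B4 downbeat M6
bar 7: v0=E4 v1=B4 downbeat P5
bar 8: v0=D4 v1=E5 downbeat M2
bar 9: v0=A3 v1=B4 downbeat M2
bar 10: v0=G3 v1=G4 downbeat P8
  -> R4 @ bar 3 tick 0 v(0, 1): B3/A4 m7 untreated
  -> R4 @ bar 3 tick 2 v(0, 1): B3/F4 TT untreated
  -> R4 @ bar 4 tick 0 v(0, 1): G3/F4 m7 untreated
  -> R4 @ bar 8 tick 0 v(0, 1): D4/E5 M2 untreated
  -> R4 @ bar 9 tick 0 v(0, 1): A3/B4 M2 untreated
  -> R8 @ bar 9 tick 0 v(0, 1): penult M2 not 3rd/6th
  -> R7 @ bar 9 tick 2 v(1,): B4->C4 leap 11st

(3, 0, R4, (0, 1))
(3, 2, R4, (0, 1))
(4, 0, R4, (0, 1))
(8, 0, R4, (0, 1))
(9, 0, R4, (0, 1))
(9, 0, R8, (0, 1))
(9, 2, R7, (1,))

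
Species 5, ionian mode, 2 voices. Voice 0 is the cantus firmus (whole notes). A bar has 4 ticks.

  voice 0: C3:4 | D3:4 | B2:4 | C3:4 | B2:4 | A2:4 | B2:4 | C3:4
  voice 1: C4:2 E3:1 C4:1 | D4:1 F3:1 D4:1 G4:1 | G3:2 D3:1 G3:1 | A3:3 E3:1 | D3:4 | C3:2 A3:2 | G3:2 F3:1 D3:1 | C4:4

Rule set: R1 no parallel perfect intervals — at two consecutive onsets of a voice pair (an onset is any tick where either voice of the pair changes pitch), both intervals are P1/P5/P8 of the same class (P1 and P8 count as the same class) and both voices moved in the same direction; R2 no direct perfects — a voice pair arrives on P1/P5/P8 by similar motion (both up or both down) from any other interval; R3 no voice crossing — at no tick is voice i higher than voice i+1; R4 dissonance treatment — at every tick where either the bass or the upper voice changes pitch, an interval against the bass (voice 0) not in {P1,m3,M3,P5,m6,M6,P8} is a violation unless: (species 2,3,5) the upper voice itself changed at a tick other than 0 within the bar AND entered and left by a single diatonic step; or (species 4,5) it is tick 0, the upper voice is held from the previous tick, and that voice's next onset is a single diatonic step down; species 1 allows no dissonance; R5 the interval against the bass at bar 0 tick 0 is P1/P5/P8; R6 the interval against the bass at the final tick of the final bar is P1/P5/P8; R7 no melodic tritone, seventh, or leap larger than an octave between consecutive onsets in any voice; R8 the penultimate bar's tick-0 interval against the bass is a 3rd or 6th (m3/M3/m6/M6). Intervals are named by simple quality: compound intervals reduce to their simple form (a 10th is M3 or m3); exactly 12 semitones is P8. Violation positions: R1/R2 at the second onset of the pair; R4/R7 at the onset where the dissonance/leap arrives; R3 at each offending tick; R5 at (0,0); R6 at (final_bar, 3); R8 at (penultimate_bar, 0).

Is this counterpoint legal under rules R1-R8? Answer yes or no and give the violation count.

No (5 violations)

bar 0: v0=C3 v1=C4 (P8)
bar 1: v0=D3 v1=D4 (P8)
bar 2: v0=B2 v1=G3 (m6)
bar 3: v0=C3 v1=A3 (M6)
bar 4: v0=B2 v1=D3 (m3)
bar 5: v0=A2 v1=C3 (m3)
bar 6: v0=B2 v1=G3 (m6)
bar 7: v0=C3 v1=C4 (P8)
  R1 @ bar1.0: C3/C4 P8 -> D3/D4 P8 similar
  R4 @ bar1.3: D3/G4 P4 untreated
  R4 @ bar6.2: B2/F3 TT untreated
  R2 @ bar7.0: B2/D3 m3 -> C3/C4 P8 similar
  R7 @ bar7.0: D3->C4 leap 10st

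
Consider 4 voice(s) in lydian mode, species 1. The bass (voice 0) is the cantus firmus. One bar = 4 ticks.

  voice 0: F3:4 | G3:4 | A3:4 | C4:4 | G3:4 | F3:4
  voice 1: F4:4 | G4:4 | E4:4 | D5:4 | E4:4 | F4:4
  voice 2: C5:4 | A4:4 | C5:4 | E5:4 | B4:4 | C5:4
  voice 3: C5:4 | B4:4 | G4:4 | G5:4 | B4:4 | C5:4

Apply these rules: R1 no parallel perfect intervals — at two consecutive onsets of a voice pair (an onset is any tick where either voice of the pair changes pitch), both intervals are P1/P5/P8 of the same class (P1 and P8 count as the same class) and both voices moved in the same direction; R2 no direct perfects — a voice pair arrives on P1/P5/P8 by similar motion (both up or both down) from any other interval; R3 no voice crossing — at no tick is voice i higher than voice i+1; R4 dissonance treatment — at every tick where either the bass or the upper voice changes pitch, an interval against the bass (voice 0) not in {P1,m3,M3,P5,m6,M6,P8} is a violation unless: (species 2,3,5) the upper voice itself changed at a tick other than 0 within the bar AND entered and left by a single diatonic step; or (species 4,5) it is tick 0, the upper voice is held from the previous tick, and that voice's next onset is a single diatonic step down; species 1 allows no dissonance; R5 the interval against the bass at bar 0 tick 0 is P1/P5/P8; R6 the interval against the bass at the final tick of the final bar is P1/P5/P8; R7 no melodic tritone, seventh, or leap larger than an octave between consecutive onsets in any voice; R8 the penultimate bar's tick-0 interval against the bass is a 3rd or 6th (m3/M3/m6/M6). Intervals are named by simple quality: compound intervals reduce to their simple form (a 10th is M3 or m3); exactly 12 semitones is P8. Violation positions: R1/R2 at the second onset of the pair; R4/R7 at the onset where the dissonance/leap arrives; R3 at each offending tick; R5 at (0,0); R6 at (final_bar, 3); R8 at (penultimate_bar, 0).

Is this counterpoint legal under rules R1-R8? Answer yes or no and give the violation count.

bar 0: v0=F3 v1=F4 v2=C5 v3=C5 (P5)
bar 1: v0=G3 v1=G4 v2=A4 v3=B4 (M3)
bar 2: v0=A3 v1=E4 v2=C5 v3=G4 (m7)
bar 3: v0=C4 v1=D5 v2=E5 v3=G5 (P5)
bar 4: v0=G3 v1=E4 v2=B4 v3=B4 (M3)
bar 5: v0=F3 v1=F4 v2=C5 v3=C5 (P5)
  R1 @ bar1.0: F3/F4 P8 -> G3/G4 P8 similar
  R4 @ bar1.0: G3/A4 M2 untreated
  R3 @ bar2.0: C5 above G4
  R4 @ bar2.0: A3/G4 m7 untreated
  R3 @ bar2.1: C5 above G4
  R3 @ bar2.2: C5 above G4
  R3 @ bar2.3: C5 above G4
  R2 @ bar3.0: A3/G4 m7 -> C4/G5 P5 similar
  R4 @ bar3.0: C4/D5 M2 untreated
  R7 @ bar3.0: E4->D5 leap 10st
  R2 @ bar4.0: D5/E5 M2 -> E4/B4 P5 similar
  R2 @ bar4.0: D5/G5 P4 -> E4/B4 P5 similar
  R2 @ bar4.0: E5/G5 m3 -> B4/B4 P1 similar
  R7 @ bar4.0: D5->E4 leap 10st
  R1 @ bar5.0: E4/B4 P5 -> F4/C5 P5 similar
  R1 @ bar5.0: E4/B4 P5 -> F4/C5 P5 similar
  R1 @ bar5.0: B4/B4 P1 -> C5/C5 P1 similar

No (17 violations)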